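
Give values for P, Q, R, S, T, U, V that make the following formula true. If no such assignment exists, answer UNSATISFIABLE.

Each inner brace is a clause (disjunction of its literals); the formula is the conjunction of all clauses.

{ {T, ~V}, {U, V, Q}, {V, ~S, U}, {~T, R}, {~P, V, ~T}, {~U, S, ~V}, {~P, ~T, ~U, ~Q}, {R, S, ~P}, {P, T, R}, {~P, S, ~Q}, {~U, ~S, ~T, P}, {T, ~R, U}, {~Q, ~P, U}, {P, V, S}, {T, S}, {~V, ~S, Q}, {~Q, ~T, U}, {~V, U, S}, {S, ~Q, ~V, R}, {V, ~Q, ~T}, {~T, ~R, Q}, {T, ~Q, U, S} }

P ↦ 1, Q ↦ 1, R ↦ 0, S ↦ 1, T ↦ 0, U ↦ 1, V ↦ 0

Case T = 0:
(~V) alone gives V = 0.
(S) alone gives S = 1.
(U) alone gives U = 1.
Case P = 1:
No clause remains; Q, R are free.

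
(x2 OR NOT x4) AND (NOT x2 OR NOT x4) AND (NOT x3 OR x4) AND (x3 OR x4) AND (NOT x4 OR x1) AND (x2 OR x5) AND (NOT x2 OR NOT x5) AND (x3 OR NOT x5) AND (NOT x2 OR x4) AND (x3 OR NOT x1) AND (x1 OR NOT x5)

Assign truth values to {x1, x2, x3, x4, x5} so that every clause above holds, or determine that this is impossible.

Branch on x2: set x2 = true.
The clause (NOT x4) is unit, so x4 = false.
Now (x4) is unsatisfied and unit — conflict.
Undo x2 and try x2 = false.
The clause (NOT x4) is unit, so x4 = false.
The clause (NOT x3) is unit, so x3 = false.
Now (x3) is unsatisfied and unit — conflict.
Both values of x2 lead to a conflict.

UNSATISFIABLE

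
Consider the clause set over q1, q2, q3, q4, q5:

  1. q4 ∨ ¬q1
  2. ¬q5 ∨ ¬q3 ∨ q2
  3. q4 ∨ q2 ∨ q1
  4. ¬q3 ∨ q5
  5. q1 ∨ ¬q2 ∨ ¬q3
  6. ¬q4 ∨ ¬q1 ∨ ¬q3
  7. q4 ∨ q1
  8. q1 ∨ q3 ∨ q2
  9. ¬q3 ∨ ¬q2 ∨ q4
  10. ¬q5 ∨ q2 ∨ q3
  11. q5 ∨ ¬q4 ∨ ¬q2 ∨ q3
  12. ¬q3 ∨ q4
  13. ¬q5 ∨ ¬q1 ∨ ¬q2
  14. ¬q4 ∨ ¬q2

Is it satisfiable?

Case q4 = True:
Unit clause (¬q2) forces q2 = False.
Case q5 = False:
Unit clause (¬q3) forces q3 = False.
Unit clause (q1) forces q1 = True.
This assignment satisfies each clause.
A satisfying assignment: q1: True; q2: False; q3: False; q4: True; q5: False.

Yes, satisfiable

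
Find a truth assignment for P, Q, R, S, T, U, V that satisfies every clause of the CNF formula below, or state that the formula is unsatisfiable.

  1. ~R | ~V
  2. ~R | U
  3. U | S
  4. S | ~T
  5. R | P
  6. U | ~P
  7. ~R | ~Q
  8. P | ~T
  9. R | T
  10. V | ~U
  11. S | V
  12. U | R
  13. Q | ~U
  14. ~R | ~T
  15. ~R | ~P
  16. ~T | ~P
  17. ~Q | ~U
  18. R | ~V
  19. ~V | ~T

Suppose R = 0.
From the singleton clause (P), P = 1.
From the singleton clause (U), U = 1.
From the singleton clause (T), T = 1.
That conflicts with the unit clause (~T).
That branch fails; take R = 1 instead.
From the singleton clause (~V), V = 0.
From the singleton clause (U), U = 1.
That conflicts with the unit clause (~U).
Neither R = 1 nor R = 0 works.

UNSATISFIABLE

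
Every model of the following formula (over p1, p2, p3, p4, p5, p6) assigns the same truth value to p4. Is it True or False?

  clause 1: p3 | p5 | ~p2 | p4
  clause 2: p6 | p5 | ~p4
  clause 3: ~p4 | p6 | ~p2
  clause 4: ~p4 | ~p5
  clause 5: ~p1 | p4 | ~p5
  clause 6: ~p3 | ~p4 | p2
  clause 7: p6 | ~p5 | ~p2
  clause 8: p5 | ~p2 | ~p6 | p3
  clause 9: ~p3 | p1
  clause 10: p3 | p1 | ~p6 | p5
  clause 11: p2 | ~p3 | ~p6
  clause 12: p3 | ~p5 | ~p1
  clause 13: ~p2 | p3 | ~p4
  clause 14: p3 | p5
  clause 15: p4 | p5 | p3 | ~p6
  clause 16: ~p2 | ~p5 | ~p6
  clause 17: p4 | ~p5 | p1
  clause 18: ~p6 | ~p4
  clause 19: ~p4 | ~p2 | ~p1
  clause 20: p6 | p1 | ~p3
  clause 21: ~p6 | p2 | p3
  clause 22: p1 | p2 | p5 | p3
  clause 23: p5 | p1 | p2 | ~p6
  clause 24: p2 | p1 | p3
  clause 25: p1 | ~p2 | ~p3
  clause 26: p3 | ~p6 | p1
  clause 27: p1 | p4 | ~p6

False

Suppose p4 = 1.
(~p5) alone gives p5 = 0.
(p6) alone gives p6 = 1.
Now (~p6) is unsatisfied and unit — conflict.
So every satisfying assignment has p4 = False.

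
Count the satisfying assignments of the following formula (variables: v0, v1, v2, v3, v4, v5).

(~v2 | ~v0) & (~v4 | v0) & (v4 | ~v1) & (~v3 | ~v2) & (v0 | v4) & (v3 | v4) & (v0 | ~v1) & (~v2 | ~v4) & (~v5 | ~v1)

There are 2^6 = 64 truth assignments over (v0, v1, v2, v3, v4, v5).
Split on v2. With v2 = 1, the clauses containing v2 are satisfied and ~v2 drops from the rest; 0 of the 2^5 = 32 assignments to the other variables satisfy what remains.
With v2 = 0, by the same count on the reduced clause set, 8 assignments work.
(One model: v0=T, v1=F, v2=F, v3=F, v4=T, v5=F.)
Total: 0 + 8 = 8.

8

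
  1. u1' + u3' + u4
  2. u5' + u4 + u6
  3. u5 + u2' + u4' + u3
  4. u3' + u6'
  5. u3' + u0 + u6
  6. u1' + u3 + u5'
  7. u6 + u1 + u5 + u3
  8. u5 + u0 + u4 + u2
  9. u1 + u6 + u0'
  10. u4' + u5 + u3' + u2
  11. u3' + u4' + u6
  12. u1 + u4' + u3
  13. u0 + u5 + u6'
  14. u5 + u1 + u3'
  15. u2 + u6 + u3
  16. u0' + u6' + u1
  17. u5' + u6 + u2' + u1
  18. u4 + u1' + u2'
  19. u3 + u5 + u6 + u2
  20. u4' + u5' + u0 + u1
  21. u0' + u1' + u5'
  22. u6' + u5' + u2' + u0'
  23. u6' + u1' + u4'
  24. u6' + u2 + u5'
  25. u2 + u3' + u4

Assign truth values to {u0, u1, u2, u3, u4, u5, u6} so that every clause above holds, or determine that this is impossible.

u0 ↦ 1, u1 ↦ 1, u2 ↦ 0, u3 ↦ 0, u4 ↦ 0, u5 ↦ 0, u6 ↦ 1

Case u3 = 0:
Case u1 = 1:
Unit clause (u5') forces u5 = 0.
Case u2 = 0:
Unit clause (u6) forces u6 = 1.
Unit clause (u0) forces u0 = 1.
Unit clause (u4') forces u4 = 0.
All clauses are satisfied.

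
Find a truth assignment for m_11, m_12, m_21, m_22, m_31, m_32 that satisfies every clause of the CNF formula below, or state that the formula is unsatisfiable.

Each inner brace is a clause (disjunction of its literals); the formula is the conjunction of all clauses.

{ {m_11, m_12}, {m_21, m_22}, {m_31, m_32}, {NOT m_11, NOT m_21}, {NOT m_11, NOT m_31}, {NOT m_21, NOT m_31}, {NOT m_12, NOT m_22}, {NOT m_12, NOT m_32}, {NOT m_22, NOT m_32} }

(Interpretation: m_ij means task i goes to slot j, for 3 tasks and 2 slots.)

Try m_11 = true.
Unit clause (NOT m_21) forces m_21 = false.
Unit clause (m_22) forces m_22 = true.
Unit clause (NOT m_31) forces m_31 = false.
Unit clause (m_32) forces m_32 = true.
Now (NOT m_32) is unsatisfied and unit — conflict.
So m_11 must be the other value — set m_11 = false.
Unit clause (m_12) forces m_12 = true.
Unit clause (NOT m_22) forces m_22 = false.
Unit clause (m_21) forces m_21 = true.
Unit clause (NOT m_31) forces m_31 = false.
Unit clause (m_32) forces m_32 = true.
Now (NOT m_32) is unsatisfied and unit — conflict.
Both values of m_11 lead to a conflict.

UNSATISFIABLE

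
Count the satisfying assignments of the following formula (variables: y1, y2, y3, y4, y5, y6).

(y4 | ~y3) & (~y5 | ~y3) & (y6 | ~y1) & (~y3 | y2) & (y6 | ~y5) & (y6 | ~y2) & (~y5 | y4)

16

There are 2^6 = 64 truth assignments over (y1, y2, y3, y4, y5, y6).
Split on y6. With y6 = 1, the clauses containing y6 are satisfied and ~y6 drops from the rest; 14 of the 2^5 = 32 assignments to the other variables satisfy what remains.
With y6 = 0, by the same count on the reduced clause set, 2 assignments work.
(One model: y1=F, y2=F, y3=F, y4=F, y5=F, y6=F.)
Total: 14 + 2 = 16.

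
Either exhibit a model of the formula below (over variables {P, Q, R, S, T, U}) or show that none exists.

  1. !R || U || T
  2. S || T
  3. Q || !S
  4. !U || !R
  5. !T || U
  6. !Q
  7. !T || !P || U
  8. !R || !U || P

The clause (!Q) is unit, so Q = false.
The clause (!S) is unit, so S = false.
The clause (T) is unit, so T = true.
The clause (U) is unit, so U = true.
The clause (!R) is unit, so R = false.
No clause remains; P is free.

P ↦ false, Q ↦ false, R ↦ false, S ↦ false, T ↦ true, U ↦ true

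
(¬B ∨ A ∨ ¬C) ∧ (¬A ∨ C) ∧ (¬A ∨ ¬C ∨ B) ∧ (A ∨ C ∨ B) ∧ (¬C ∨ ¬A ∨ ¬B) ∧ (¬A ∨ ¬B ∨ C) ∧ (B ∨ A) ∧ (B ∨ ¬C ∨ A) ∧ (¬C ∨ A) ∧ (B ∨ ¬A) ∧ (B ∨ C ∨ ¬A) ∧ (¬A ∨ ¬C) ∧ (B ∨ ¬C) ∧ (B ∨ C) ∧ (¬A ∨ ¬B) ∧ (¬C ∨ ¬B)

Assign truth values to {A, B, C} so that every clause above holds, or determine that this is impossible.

A ↦ False, B ↦ True, C ↦ False

Case A = False:
(B) alone gives B = True.
(¬C) alone gives C = False.
This assignment satisfies each clause.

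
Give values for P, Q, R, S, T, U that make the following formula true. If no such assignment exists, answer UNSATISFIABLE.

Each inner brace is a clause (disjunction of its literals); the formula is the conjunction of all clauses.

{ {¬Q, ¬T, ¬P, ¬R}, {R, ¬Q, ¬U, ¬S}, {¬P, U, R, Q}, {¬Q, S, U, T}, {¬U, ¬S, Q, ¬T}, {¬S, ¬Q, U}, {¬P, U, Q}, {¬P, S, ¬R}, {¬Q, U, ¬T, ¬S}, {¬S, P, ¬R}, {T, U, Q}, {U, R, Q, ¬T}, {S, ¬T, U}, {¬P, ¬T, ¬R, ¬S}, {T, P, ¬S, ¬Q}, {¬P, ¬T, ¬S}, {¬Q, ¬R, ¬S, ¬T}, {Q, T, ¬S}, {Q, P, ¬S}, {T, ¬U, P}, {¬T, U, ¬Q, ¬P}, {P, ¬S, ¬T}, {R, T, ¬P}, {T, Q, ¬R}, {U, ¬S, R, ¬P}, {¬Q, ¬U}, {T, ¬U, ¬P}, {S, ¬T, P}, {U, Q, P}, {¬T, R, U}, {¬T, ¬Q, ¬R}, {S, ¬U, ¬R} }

P: True,  Q: False,  R: False,  S: False,  T: True,  U: True

Try Q = False.
Try P = True.
From the singleton clause (U), U = True.
From the singleton clause (T), T = True.
From the singleton clause (¬S), S = False.
From the singleton clause (¬R), R = False.
Every clause now holds.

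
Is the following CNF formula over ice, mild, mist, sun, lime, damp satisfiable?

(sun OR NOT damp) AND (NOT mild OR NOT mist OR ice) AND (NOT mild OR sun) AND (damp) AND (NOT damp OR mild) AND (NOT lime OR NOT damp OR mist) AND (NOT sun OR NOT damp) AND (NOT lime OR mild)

From the singleton clause (damp), damp = true.
From the singleton clause (sun), sun = true.
But (NOT sun) is also a unit clause — contradiction.
No assignment satisfies every clause.

No, unsatisfiable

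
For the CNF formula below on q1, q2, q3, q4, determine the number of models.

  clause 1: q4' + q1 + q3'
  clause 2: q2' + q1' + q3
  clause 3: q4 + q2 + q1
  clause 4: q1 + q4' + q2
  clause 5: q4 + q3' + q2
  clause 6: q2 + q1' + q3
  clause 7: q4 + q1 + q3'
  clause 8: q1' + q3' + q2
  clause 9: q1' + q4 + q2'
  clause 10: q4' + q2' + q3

There are 2^4 = 16 truth assignments over (q1, q2, q3, q4).
Check each against the 10 clauses (columns in the order q1, q2, q3, q4):
  F F F F  ✗ fails (q4 + q2 + q1)
  F F F T  ✗ fails (q1 + q4' + q2)
  F F T F  ✗ fails (q4 + q2 + q1)
  F F T T  ✗ fails (q4' + q1 + q3')
  F T F F  ✓ satisfies all
  F T F T  ✗ fails (q4' + q2' + q3)
  F T T F  ✗ fails (q4 + q1 + q3')
  F T T T  ✗ fails (q4' + q1 + q3')
  T F F F  ✗ fails (q2 + q1' + q3)
  T F F T  ✗ fails (q2 + q1' + q3)
  T F T F  ✗ fails (q4 + q3' + q2)
  T F T T  ✗ fails (q1' + q3' + q2)
  T T F F  ✗ fails (q2' + q1' + q3)
  T T F T  ✗ fails (q2' + q1' + q3)
  T T T F  ✗ fails (q1' + q4 + q2')
  T T T T  ✓ satisfies all
2 of the 16 rows are models.

2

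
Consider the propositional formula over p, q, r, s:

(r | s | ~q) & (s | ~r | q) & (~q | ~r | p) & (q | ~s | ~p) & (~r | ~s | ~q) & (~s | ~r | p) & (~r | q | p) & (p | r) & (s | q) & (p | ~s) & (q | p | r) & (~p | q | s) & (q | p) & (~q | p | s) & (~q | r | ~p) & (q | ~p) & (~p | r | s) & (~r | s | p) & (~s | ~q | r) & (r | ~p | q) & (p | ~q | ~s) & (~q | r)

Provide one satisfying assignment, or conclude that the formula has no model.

Branch on p: set p = 1.
(q) alone gives q = 1.
(r) alone gives r = 1.
(~s) alone gives s = 0.
This assignment satisfies each clause.

p ↦ 1, q ↦ 1, r ↦ 1, s ↦ 0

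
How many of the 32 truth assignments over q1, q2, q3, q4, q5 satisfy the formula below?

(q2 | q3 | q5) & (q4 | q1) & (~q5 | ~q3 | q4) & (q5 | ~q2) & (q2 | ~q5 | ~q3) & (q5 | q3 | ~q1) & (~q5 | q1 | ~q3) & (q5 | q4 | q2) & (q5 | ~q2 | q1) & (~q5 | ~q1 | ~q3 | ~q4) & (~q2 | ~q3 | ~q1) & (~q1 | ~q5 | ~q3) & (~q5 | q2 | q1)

There are 2^5 = 32 truth assignments over (q1, q2, q3, q4, q5).
Split on q2. With q2 = 1, the clauses containing q2 are satisfied and ~q2 drops from the rest; 3 of the 2^4 = 16 assignments to the other variables satisfy what remains.
With q2 = 0, by the same count on the reduced clause set, 4 assignments work.
(One model: q1=F, q2=F, q3=T, q4=T, q5=F.)
Total: 3 + 4 = 7.

7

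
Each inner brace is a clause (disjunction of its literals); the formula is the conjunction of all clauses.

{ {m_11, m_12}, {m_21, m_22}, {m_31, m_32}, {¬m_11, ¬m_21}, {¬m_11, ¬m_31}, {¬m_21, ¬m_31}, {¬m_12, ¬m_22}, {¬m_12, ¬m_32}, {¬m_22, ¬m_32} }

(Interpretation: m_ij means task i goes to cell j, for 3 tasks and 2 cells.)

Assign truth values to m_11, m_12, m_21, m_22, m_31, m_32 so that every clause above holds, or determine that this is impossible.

UNSATISFIABLE

Case m_11 = True:
(¬m_21) alone gives m_21 = False.
(m_22) alone gives m_22 = True.
(¬m_31) alone gives m_31 = False.
(m_32) alone gives m_32 = True.
But (¬m_32) is also a unit clause — contradiction.
Backtrack on m_11: now try m_11 = False.
(m_12) alone gives m_12 = True.
(¬m_22) alone gives m_22 = False.
(m_21) alone gives m_21 = True.
(¬m_31) alone gives m_31 = False.
(m_32) alone gives m_32 = True.
But (¬m_32) is also a unit clause — contradiction.
Neither m_11 = True nor m_11 = False works.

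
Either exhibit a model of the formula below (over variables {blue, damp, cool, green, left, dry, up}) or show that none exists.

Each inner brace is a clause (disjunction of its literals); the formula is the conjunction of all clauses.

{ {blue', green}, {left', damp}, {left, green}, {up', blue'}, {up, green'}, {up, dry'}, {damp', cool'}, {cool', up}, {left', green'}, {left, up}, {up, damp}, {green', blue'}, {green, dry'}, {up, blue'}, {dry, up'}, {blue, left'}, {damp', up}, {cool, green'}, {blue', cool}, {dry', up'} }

Try blue = 0.
(left') alone gives left = 0.
(green) alone gives green = 1.
(up) alone gives up = 1.
(dry) alone gives dry = 1.
But (dry') is also a unit clause — contradiction.
Backtrack on blue: now try blue = 1.
(green) alone gives green = 1.
But (green') is also a unit clause — contradiction.
Both values of blue lead to a conflict.

UNSATISFIABLE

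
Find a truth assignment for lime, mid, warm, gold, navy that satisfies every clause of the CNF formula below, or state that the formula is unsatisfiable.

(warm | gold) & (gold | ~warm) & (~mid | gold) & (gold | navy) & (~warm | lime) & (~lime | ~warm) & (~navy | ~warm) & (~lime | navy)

lime: 0; mid: 0; warm: 0; gold: 1; navy: 1

Case warm = 0:
(gold) alone gives gold = 1.
Case lime = 0:
All clauses hold; mid, navy can take either value.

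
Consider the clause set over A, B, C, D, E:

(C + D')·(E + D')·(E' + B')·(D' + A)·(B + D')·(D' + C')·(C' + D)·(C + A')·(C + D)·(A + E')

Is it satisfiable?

Try C = 1.
The clause (D') is unit, so D = 0.
That conflicts with the unit clause (D).
So C must be the other value — set C = 0.
The clause (D') is unit, so D = 0.
That conflicts with the unit clause (D).
Both values of C lead to a conflict.
No assignment satisfies every clause.

No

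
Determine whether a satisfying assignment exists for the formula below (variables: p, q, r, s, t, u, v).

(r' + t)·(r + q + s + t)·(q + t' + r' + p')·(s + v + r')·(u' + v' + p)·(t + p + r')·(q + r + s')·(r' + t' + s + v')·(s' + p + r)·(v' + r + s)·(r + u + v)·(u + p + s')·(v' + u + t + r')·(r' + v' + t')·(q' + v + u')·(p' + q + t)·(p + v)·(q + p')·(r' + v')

Try r = 0.
Try q = 1.
Try s = 1.
(p) alone gives p = 1.
Try u = 0.
(v) alone gives v = 1.
All clauses hold; t can take either value.
A satisfying assignment: p: 1,  q: 1,  r: 0,  s: 1,  t: 1,  u: 0,  v: 1.

Yes, satisfiable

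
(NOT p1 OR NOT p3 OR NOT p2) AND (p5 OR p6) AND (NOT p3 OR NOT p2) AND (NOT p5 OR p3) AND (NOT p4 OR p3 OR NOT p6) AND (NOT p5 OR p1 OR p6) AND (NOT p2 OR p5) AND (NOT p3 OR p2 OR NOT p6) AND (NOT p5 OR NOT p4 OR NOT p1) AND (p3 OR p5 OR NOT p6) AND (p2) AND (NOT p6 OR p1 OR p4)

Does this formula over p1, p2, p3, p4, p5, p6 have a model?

No, unsatisfiable

Unit clause (p2) forces p2 = true.
Unit clause (NOT p3) forces p3 = false.
Unit clause (NOT p5) forces p5 = false.
Now (p5) is unsatisfied and unit — conflict.
No assignment satisfies every clause.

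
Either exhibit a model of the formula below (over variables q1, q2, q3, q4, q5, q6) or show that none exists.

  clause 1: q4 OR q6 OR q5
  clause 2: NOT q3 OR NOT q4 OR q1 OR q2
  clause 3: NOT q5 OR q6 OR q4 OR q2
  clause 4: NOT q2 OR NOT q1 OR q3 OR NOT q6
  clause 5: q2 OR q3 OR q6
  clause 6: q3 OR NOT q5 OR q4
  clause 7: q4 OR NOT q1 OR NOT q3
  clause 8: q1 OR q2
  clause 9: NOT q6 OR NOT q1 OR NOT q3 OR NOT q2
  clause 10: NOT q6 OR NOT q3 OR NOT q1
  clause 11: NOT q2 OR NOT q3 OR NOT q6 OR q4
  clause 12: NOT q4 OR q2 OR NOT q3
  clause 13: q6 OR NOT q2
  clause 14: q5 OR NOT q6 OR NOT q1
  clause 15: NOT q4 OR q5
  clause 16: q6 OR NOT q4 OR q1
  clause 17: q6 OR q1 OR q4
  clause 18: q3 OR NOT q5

q1 ↦ false, q2 ↦ true, q3 ↦ false, q4 ↦ false, q5 ↦ false, q6 ↦ true

Try q1 = false.
(q2) alone gives q2 = true.
(q6) alone gives q6 = true.
Try q3 = false.
(NOT q5) alone gives q5 = false.
(NOT q4) alone gives q4 = false.
Every clause now holds.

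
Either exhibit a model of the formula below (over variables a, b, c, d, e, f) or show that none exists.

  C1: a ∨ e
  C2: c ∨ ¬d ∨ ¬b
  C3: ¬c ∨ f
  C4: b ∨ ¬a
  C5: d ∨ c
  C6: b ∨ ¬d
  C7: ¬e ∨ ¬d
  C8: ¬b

Unit clause (¬b) forces b = False.
Unit clause (¬a) forces a = False.
Unit clause (e) forces e = True.
Unit clause (¬d) forces d = False.
Unit clause (c) forces c = True.
Unit clause (f) forces f = True.
Every clause now holds.

a ↦ False, b ↦ False, c ↦ True, d ↦ False, e ↦ True, f ↦ True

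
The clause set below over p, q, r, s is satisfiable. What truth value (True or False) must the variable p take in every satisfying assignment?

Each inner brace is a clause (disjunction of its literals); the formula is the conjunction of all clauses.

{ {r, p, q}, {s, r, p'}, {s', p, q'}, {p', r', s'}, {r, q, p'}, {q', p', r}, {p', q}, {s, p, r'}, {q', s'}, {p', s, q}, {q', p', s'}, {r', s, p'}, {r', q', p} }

Suppose p = 1.
From the singleton clause (q), q = 1.
From the singleton clause (r), r = 1.
From the singleton clause (s'), s = 0.
Now (s) is unsatisfied and unit — conflict.
So every satisfying assignment has p = False.

False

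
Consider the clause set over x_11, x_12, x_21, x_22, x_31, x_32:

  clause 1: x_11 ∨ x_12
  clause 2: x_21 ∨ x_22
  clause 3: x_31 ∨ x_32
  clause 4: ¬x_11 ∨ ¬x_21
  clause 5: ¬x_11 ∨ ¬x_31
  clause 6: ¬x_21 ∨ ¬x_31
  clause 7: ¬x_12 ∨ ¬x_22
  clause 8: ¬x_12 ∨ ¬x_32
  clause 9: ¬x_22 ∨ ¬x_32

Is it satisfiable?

No

Branch on x_11: set x_11 = True.
Unit clause (¬x_21) forces x_21 = False.
Unit clause (x_22) forces x_22 = True.
Unit clause (¬x_31) forces x_31 = False.
Unit clause (x_32) forces x_32 = True.
But (¬x_32) is also a unit clause — contradiction.
Undo x_11 and try x_11 = False.
Unit clause (x_12) forces x_12 = True.
Unit clause (¬x_22) forces x_22 = False.
Unit clause (x_21) forces x_21 = True.
Unit clause (¬x_31) forces x_31 = False.
Unit clause (x_32) forces x_32 = True.
But (¬x_32) is also a unit clause — contradiction.
Either choice for x_11 ends in contradiction.
No assignment satisfies every clause.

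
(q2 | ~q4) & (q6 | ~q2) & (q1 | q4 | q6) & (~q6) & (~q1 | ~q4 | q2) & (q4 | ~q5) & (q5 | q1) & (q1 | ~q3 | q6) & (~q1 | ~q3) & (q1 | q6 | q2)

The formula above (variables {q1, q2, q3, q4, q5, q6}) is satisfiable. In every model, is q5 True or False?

False

Suppose q5 = 1.
From the singleton clause (~q6), q6 = 0.
From the singleton clause (~q2), q2 = 0.
From the singleton clause (~q4), q4 = 0.
But (q4) is also a unit clause — contradiction.
So every satisfying assignment has q5 = False.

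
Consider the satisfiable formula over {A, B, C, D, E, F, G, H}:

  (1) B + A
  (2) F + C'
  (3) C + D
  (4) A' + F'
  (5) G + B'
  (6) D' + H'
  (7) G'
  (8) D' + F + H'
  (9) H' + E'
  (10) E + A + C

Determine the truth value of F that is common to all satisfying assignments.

Suppose F = 1.
The clause (A') is unit, so A = 0.
The clause (B) is unit, so B = 1.
The clause (G) is unit, so G = 1.
Now (G') is unsatisfied and unit — conflict.
So every satisfying assignment has F = False.

False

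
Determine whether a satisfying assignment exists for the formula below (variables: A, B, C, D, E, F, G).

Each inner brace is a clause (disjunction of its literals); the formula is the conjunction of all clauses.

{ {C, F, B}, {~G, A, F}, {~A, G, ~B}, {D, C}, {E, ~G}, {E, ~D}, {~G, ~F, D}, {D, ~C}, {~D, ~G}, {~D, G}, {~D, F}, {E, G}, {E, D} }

No

Suppose D = 1.
Unit clause (E) forces E = 1.
Unit clause (~G) forces G = 0.
But (G) is also a unit clause — contradiction.
Backtrack on D: now try D = 0.
Unit clause (C) forces C = 1.
But (~C) is also a unit clause — contradiction.
Both values of D lead to a conflict.
No assignment satisfies every clause.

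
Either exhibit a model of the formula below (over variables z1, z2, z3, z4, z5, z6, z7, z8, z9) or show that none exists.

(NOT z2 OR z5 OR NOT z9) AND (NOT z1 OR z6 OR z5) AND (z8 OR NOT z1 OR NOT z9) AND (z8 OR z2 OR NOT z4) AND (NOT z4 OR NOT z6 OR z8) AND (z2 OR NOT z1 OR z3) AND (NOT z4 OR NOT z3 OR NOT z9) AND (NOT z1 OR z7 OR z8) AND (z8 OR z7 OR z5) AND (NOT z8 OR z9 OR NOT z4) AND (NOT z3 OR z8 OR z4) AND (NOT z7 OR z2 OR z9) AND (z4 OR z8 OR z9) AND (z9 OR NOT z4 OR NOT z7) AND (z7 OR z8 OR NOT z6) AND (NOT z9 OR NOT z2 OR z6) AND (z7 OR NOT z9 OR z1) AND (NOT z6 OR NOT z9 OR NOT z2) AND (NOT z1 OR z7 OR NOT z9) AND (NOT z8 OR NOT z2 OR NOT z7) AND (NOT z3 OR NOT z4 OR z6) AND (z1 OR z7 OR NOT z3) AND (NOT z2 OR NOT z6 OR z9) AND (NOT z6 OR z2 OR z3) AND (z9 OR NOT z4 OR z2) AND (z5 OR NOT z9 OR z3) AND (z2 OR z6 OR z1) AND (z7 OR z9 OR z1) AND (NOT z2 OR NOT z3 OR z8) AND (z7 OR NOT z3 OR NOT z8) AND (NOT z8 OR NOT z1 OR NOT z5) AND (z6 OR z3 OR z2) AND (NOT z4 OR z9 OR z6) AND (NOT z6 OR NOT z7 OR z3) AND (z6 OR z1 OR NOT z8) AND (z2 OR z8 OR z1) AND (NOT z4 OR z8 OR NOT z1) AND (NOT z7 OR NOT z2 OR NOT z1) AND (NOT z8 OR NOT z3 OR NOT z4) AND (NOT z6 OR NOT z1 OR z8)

z1: false,  z2: false,  z3: true,  z4: false,  z5: false,  z6: true,  z7: true,  z8: true,  z9: true

Try z2 = false.
Try z8 = true.
Try z1 = false.
Unit clause (z6) forces z6 = true.
Unit clause (z3) forces z3 = true.
Unit clause (z7) forces z7 = true.
Unit clause (z9) forces z9 = true.
Unit clause (NOT z4) forces z4 = false.
Every clause is now satisfied; z5 is unconstrained.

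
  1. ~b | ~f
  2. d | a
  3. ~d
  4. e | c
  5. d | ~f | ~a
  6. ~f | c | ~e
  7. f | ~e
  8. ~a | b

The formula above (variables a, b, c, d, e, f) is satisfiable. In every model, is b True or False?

Suppose b = 0.
Unit clause (~d) forces d = 0.
Unit clause (a) forces a = 1.
But (~a) is also a unit clause — contradiction.
So every satisfying assignment has b = True.

True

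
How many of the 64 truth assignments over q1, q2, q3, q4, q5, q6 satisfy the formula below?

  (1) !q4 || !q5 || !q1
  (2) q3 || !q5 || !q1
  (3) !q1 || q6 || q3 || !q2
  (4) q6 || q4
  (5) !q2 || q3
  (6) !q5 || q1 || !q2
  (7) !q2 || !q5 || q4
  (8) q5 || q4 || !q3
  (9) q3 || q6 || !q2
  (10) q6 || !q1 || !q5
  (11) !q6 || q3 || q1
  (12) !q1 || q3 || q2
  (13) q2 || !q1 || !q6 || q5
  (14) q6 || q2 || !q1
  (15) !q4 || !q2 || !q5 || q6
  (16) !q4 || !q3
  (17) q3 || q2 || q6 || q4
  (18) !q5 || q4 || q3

There are 2^6 = 64 truth assignments over (q1, q2, q3, q4, q5, q6).
Split on q6. With q6 = true, the clauses containing q6 are satisfied and !q6 drops from the rest; 2 of the 2^5 = 32 assignments to the other variables satisfy what remains.
With q6 = false, by the same count on the reduced clause set, 2 assignments work.
Total: 2 + 2 = 4.

4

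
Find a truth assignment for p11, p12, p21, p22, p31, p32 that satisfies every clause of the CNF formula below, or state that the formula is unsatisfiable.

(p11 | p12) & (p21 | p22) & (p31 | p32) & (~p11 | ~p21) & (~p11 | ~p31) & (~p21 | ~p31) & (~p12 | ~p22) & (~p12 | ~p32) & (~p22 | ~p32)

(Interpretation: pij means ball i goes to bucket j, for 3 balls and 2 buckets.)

UNSATISFIABLE

Case p11 = 1:
(~p21) alone gives p21 = 0.
(p22) alone gives p22 = 1.
(~p31) alone gives p31 = 0.
(p32) alone gives p32 = 1.
That conflicts with the unit clause (~p32).
Backtrack on p11: now try p11 = 0.
(p12) alone gives p12 = 1.
(~p22) alone gives p22 = 0.
(p21) alone gives p21 = 1.
(~p31) alone gives p31 = 0.
(p32) alone gives p32 = 1.
That conflicts with the unit clause (~p32).
Either choice for p11 ends in contradiction.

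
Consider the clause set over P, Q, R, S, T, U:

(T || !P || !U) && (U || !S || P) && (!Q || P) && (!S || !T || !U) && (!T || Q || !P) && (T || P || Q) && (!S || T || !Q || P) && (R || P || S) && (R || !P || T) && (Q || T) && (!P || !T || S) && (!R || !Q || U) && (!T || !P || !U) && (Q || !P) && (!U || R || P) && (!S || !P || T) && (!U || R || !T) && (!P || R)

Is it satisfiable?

Yes, satisfiable

Branch on Q: set Q = false.
(T) alone gives T = true.
(!P) alone gives P = false.
Branch on U: set U = false.
(!S) alone gives S = false.
(R) alone gives R = true.
This assignment satisfies each clause.
A satisfying assignment: P=false; Q=false; R=true; S=false; T=true; U=false.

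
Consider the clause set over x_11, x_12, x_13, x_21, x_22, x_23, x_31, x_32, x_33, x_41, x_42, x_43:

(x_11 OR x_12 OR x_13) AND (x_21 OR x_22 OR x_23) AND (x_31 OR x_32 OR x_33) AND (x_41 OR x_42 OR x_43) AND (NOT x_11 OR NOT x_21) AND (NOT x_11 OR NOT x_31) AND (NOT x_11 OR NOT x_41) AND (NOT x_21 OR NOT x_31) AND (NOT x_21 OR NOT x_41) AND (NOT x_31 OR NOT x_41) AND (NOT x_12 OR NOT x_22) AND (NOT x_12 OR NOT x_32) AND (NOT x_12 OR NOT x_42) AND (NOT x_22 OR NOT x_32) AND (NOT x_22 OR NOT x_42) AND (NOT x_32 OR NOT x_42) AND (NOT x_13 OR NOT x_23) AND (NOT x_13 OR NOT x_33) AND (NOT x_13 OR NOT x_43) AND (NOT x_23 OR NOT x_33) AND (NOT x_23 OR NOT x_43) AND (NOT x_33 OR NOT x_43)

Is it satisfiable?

No, unsatisfiable

Suppose x_11 = false.
Suppose x_12 = true.
From the singleton clause (NOT x_22), x_22 = false.
From the singleton clause (NOT x_32), x_32 = false.
From the singleton clause (NOT x_42), x_42 = false.
Suppose x_21 = true.
From the singleton clause (NOT x_31), x_31 = false.
From the singleton clause (x_33), x_33 = true.
From the singleton clause (NOT x_41), x_41 = false.
From the singleton clause (x_43), x_43 = true.
That conflicts with the unit clause (NOT x_43).
Backtrack on x_21: now try x_21 = false.
From the singleton clause (x_23), x_23 = true.
From the singleton clause (NOT x_13), x_13 = false.
From the singleton clause (NOT x_33), x_33 = false.
From the singleton clause (x_31), x_31 = true.
From the singleton clause (NOT x_41), x_41 = false.
From the singleton clause (x_43), x_43 = true.
That conflicts with the unit clause (NOT x_43).
Neither x_21 = true nor x_21 = false works.
Backtrack on x_12: now try x_12 = false.
From the singleton clause (x_13), x_13 = true.
From the singleton clause (NOT x_23), x_23 = false.
From the singleton clause (NOT x_33), x_33 = false.
From the singleton clause (NOT x_43), x_43 = false.
Suppose x_21 = true.
From the singleton clause (NOT x_31), x_31 = false.
From the singleton clause (x_32), x_32 = true.
From the singleton clause (NOT x_41), x_41 = false.
From the singleton clause (x_42), x_42 = true.
That conflicts with the unit clause (NOT x_42).
Backtrack on x_21: now try x_21 = false.
From the singleton clause (x_22), x_22 = true.
From the singleton clause (NOT x_32), x_32 = false.
From the singleton clause (x_31), x_31 = true.
From the singleton clause (NOT x_41), x_41 = false.
From the singleton clause (x_42), x_42 = true.
That conflicts with the unit clause (NOT x_42).
Neither x_21 = true nor x_21 = false works.
Neither x_12 = true nor x_12 = false works.
Backtrack on x_11: now try x_11 = true.
From the singleton clause (NOT x_21), x_21 = false.
From the singleton clause (NOT x_31), x_31 = false.
From the singleton clause (NOT x_41), x_41 = false.
Suppose x_22 = true.
From the singleton clause (NOT x_12), x_12 = false.
From the singleton clause (NOT x_32), x_32 = false.
From the singleton clause (x_33), x_33 = true.
From the singleton clause (NOT x_42), x_42 = false.
From the singleton clause (x_43), x_43 = true.
That conflicts with the unit clause (NOT x_43).
Backtrack on x_22: now try x_22 = false.
From the singleton clause (x_23), x_23 = true.
From the singleton clause (NOT x_13), x_13 = false.
From the singleton clause (NOT x_33), x_33 = false.
From the singleton clause (x_32), x_32 = true.
From the singleton clause (NOT x_12), x_12 = false.
From the singleton clause (NOT x_42), x_42 = false.
From the singleton clause (x_43), x_43 = true.
That conflicts with the unit clause (NOT x_43).
Neither x_22 = true nor x_22 = false works.
Neither x_11 = true nor x_11 = false works.
No assignment satisfies every clause.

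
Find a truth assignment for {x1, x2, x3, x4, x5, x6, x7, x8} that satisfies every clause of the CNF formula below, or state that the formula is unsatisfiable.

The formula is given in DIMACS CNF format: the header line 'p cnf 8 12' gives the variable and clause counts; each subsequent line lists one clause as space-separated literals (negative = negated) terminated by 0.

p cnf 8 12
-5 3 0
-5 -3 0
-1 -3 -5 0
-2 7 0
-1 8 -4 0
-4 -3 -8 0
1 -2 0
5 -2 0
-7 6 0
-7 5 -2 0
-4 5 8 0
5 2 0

Case x5 = False:
From the singleton clause (¬x2), x2 = False.
That conflicts with the unit clause (x2).
That branch fails; take x5 = True instead.
From the singleton clause (x3), x3 = True.
That conflicts with the unit clause (¬x3).
Either choice for x5 ends in contradiction.

UNSATISFIABLE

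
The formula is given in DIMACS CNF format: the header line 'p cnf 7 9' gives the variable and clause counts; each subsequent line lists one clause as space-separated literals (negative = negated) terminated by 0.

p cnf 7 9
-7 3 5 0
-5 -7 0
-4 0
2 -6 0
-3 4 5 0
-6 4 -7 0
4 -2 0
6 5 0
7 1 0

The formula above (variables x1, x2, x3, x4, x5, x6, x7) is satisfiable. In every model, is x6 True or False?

Suppose x6 = True.
From the singleton clause (¬x4), x4 = False.
From the singleton clause (x2), x2 = True.
Now (¬x2) is unsatisfied and unit — conflict.
So every satisfying assignment has x6 = False.

False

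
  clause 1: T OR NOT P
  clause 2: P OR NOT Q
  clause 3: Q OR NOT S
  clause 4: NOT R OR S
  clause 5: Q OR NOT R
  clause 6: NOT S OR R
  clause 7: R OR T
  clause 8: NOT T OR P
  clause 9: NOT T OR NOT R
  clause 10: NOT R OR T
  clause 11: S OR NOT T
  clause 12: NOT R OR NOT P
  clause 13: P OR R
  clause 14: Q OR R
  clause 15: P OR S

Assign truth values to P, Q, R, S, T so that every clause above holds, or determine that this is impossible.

UNSATISFIABLE

Case T = true:
From the singleton clause (P), P = true.
From the singleton clause (NOT R), R = false.
From the singleton clause (NOT S), S = false.
Now (S) is unsatisfied and unit — conflict.
So T must be the other value — set T = false.
From the singleton clause (NOT P), P = false.
From the singleton clause (NOT Q), Q = false.
From the singleton clause (NOT S), S = false.
Now (S) is unsatisfied and unit — conflict.
Both values of T lead to a conflict.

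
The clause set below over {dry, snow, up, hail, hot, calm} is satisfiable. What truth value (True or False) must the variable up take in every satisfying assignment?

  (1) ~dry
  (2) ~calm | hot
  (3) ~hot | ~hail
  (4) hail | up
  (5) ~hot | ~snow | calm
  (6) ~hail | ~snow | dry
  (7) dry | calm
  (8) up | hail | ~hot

Suppose up = 0.
From the singleton clause (~dry), dry = 0.
From the singleton clause (hail), hail = 1.
From the singleton clause (~hot), hot = 0.
From the singleton clause (~calm), calm = 0.
Now (calm) is unsatisfied and unit — conflict.
So every satisfying assignment has up = True.

True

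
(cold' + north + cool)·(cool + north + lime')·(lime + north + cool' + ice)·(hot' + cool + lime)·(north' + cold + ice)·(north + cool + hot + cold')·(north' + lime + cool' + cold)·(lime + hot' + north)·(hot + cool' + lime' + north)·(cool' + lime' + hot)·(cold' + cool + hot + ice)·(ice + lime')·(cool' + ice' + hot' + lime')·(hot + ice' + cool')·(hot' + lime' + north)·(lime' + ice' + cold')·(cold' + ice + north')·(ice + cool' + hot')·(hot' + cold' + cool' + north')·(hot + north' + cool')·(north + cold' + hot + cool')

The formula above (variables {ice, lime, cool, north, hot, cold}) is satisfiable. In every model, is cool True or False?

Suppose cool = 1.
Try lime = 0.
Try north = 1.
Unit clause (cold) forces cold = 1.
Unit clause (ice) forces ice = 1.
Unit clause (hot) forces hot = 1.
But (hot') is also a unit clause — contradiction.
Backtrack on north: now try north = 0.
Unit clause (ice) forces ice = 1.
Unit clause (hot') forces hot = 0.
But (hot) is also a unit clause — contradiction.
Either choice for north ends in contradiction.
Backtrack on lime: now try lime = 1.
Unit clause (hot) forces hot = 1.
Unit clause (ice) forces ice = 1.
But (ice') is also a unit clause — contradiction.
Either choice for lime ends in contradiction.
So every satisfying assignment has cool = False.

False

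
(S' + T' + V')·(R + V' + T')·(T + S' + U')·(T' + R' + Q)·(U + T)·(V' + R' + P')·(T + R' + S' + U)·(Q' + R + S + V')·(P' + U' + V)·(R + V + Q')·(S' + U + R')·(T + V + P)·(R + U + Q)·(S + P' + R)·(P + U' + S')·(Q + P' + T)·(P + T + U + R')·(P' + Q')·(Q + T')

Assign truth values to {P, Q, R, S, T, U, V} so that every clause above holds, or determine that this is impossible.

Case U = 1:
Case T = 0:
The clause (S') is unit, so S = 0.
Case P = 0:
The clause (V) is unit, so V = 1.
Case Q = 0:
No clause remains; R is free.

P ↦ 0,  Q ↦ 0,  R ↦ 0,  S ↦ 0,  T ↦ 0,  U ↦ 1,  V ↦ 1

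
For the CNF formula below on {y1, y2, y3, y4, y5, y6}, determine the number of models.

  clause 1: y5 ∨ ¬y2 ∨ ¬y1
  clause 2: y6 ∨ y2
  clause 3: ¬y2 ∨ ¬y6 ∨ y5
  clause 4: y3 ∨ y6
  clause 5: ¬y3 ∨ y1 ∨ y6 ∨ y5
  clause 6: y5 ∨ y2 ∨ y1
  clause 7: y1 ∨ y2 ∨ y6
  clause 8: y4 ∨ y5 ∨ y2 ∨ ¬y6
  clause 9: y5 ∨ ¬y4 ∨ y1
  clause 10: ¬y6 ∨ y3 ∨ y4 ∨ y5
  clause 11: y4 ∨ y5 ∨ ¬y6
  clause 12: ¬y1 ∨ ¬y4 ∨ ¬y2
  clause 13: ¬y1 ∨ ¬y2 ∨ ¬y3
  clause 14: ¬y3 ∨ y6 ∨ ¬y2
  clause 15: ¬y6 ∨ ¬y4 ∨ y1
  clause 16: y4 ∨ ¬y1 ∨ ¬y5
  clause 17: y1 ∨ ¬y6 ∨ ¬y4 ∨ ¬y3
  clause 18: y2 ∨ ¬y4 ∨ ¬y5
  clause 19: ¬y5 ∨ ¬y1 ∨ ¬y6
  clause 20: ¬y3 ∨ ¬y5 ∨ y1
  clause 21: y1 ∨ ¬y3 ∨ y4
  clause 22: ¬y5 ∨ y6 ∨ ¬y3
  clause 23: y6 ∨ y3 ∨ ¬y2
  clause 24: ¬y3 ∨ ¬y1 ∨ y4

4

There are 2^6 = 64 truth assignments over (y1, y2, y3, y4, y5, y6).
Split on y6. With y6 = True, the clauses containing y6 are satisfied and ¬y6 drops from the rest; 4 of the 2^5 = 32 assignments to the other variables satisfy what remains.
With y6 = False, by the same count on the reduced clause set, 0 assignments work.
(One model: y1=F, y2=F, y3=F, y4=F, y5=T, y6=T.)
Total: 4 + 0 = 4.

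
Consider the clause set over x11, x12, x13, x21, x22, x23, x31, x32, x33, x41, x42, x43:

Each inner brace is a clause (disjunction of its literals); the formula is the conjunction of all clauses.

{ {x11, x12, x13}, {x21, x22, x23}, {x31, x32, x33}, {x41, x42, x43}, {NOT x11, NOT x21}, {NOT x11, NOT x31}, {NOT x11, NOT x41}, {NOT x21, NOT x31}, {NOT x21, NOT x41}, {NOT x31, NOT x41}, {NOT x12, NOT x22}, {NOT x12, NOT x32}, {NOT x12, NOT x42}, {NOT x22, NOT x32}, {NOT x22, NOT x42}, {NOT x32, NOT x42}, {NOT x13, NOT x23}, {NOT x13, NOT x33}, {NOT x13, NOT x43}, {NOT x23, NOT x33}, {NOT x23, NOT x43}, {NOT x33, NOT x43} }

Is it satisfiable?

No, unsatisfiable

Case x11 = false:
Case x12 = true:
From the singleton clause (NOT x22), x22 = false.
From the singleton clause (NOT x32), x32 = false.
From the singleton clause (NOT x42), x42 = false.
Case x21 = true:
From the singleton clause (NOT x31), x31 = false.
From the singleton clause (x33), x33 = true.
From the singleton clause (NOT x41), x41 = false.
From the singleton clause (x43), x43 = true.
That conflicts with the unit clause (NOT x43).
Backtrack on x21: now try x21 = false.
From the singleton clause (x23), x23 = true.
From the singleton clause (NOT x13), x13 = false.
From the singleton clause (NOT x33), x33 = false.
From the singleton clause (x31), x31 = true.
From the singleton clause (NOT x41), x41 = false.
From the singleton clause (x43), x43 = true.
That conflicts with the unit clause (NOT x43).
Either choice for x21 ends in contradiction.
Backtrack on x12: now try x12 = false.
From the singleton clause (x13), x13 = true.
From the singleton clause (NOT x23), x23 = false.
From the singleton clause (NOT x33), x33 = false.
From the singleton clause (NOT x43), x43 = false.
Case x21 = true:
From the singleton clause (NOT x31), x31 = false.
From the singleton clause (x32), x32 = true.
From the singleton clause (NOT x41), x41 = false.
From the singleton clause (x42), x42 = true.
That conflicts with the unit clause (NOT x42).
Backtrack on x21: now try x21 = false.
From the singleton clause (x22), x22 = true.
From the singleton clause (NOT x32), x32 = false.
From the singleton clause (x31), x31 = true.
From the singleton clause (NOT x41), x41 = false.
From the singleton clause (x42), x42 = true.
That conflicts with the unit clause (NOT x42).
Either choice for x21 ends in contradiction.
Either choice for x12 ends in contradiction.
Backtrack on x11: now try x11 = true.
From the singleton clause (NOT x21), x21 = false.
From the singleton clause (NOT x31), x31 = false.
From the singleton clause (NOT x41), x41 = false.
Case x22 = true:
From the singleton clause (NOT x12), x12 = false.
From the singleton clause (NOT x32), x32 = false.
From the singleton clause (x33), x33 = true.
From the singleton clause (NOT x42), x42 = false.
From the singleton clause (x43), x43 = true.
That conflicts with the unit clause (NOT x43).
Backtrack on x22: now try x22 = false.
From the singleton clause (x23), x23 = true.
From the singleton clause (NOT x13), x13 = false.
From the singleton clause (NOT x33), x33 = false.
From the singleton clause (x32), x32 = true.
From the singleton clause (NOT x12), x12 = false.
From the singleton clause (NOT x42), x42 = false.
From the singleton clause (x43), x43 = true.
That conflicts with the unit clause (NOT x43).
Either choice for x22 ends in contradiction.
Either choice for x11 ends in contradiction.
No assignment satisfies every clause.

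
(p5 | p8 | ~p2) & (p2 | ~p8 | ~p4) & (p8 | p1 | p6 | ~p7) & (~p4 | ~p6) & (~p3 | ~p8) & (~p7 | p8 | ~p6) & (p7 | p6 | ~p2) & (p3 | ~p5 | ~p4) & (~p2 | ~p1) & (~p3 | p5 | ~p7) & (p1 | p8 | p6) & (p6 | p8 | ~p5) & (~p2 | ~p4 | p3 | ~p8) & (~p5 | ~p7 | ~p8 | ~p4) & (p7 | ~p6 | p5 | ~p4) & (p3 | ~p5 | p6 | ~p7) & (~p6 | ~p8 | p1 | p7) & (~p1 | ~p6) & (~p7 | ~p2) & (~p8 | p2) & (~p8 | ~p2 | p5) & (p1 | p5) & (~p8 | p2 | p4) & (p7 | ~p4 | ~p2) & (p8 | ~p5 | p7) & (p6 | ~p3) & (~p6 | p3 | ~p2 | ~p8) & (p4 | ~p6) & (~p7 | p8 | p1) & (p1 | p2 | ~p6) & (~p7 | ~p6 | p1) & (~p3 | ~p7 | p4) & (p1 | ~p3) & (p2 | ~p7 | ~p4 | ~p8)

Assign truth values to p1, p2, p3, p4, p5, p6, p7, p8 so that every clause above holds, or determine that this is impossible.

p1: 1, p2: 0, p3: 0, p4: 0, p5: 0, p6: 0, p7: 1, p8: 0

Branch on p4: set p4 = 0.
Unit clause (~p6) forces p6 = 0.
Unit clause (~p3) forces p3 = 0.
Branch on p7: set p7 = 1.
Unit clause (~p5) forces p5 = 0.
Unit clause (~p2) forces p2 = 0.
Unit clause (~p8) forces p8 = 0.
Unit clause (p1) forces p1 = 1.
Every clause now holds.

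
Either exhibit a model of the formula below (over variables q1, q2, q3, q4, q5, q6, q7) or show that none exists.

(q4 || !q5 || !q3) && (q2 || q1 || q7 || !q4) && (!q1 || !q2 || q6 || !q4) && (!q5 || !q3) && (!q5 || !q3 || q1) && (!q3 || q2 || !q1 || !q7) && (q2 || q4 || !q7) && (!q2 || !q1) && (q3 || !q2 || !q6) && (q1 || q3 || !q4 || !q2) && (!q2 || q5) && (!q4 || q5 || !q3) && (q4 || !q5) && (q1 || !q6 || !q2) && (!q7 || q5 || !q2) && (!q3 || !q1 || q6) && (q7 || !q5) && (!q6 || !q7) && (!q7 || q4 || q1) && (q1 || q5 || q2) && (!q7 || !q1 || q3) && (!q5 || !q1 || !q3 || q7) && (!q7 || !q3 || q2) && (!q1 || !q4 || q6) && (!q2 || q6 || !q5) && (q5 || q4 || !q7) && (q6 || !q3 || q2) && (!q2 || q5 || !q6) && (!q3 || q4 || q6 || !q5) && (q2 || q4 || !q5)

q1=true,  q2=false,  q3=true,  q4=false,  q5=false,  q6=true,  q7=false

Case q5 = false:
(!q2) alone gives q2 = false.
(q1) alone gives q1 = true.
Case q3 = true:
(!q7) alone gives q7 = false.
(!q4) alone gives q4 = false.
(q6) alone gives q6 = true.
Every clause now holds.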